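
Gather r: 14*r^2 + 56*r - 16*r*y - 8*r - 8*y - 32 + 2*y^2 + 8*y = 14*r^2 + r*(48 - 16*y) + 2*y^2 - 32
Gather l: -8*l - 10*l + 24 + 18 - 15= 27 - 18*l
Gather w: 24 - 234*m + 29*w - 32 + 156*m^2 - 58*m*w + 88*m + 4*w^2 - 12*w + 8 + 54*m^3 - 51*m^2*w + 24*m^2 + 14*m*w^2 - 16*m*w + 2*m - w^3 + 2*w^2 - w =54*m^3 + 180*m^2 - 144*m - w^3 + w^2*(14*m + 6) + w*(-51*m^2 - 74*m + 16)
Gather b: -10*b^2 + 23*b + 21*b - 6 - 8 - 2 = -10*b^2 + 44*b - 16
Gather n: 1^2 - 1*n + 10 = 11 - n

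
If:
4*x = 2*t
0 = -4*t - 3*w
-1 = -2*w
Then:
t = -3/8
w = 1/2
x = -3/16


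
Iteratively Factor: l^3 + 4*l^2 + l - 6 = (l + 2)*(l^2 + 2*l - 3) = (l - 1)*(l + 2)*(l + 3)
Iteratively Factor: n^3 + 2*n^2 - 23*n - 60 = (n + 4)*(n^2 - 2*n - 15) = (n - 5)*(n + 4)*(n + 3)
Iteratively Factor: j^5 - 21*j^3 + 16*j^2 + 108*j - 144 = (j + 3)*(j^4 - 3*j^3 - 12*j^2 + 52*j - 48) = (j - 2)*(j + 3)*(j^3 - j^2 - 14*j + 24) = (j - 3)*(j - 2)*(j + 3)*(j^2 + 2*j - 8) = (j - 3)*(j - 2)^2*(j + 3)*(j + 4)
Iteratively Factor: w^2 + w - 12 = (w + 4)*(w - 3)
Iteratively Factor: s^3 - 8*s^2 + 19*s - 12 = (s - 4)*(s^2 - 4*s + 3) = (s - 4)*(s - 1)*(s - 3)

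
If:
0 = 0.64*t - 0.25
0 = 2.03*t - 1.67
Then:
No Solution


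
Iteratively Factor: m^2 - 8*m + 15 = (m - 3)*(m - 5)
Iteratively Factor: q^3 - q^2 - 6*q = (q + 2)*(q^2 - 3*q) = q*(q + 2)*(q - 3)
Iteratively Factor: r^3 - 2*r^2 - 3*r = (r - 3)*(r^2 + r) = r*(r - 3)*(r + 1)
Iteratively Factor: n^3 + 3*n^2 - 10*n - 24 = (n + 2)*(n^2 + n - 12) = (n + 2)*(n + 4)*(n - 3)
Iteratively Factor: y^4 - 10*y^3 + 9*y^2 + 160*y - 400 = (y + 4)*(y^3 - 14*y^2 + 65*y - 100) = (y - 4)*(y + 4)*(y^2 - 10*y + 25) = (y - 5)*(y - 4)*(y + 4)*(y - 5)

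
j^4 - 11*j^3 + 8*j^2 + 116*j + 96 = (j - 8)*(j - 6)*(j + 1)*(j + 2)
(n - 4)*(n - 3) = n^2 - 7*n + 12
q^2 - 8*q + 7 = (q - 7)*(q - 1)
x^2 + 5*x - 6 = (x - 1)*(x + 6)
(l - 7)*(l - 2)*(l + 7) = l^3 - 2*l^2 - 49*l + 98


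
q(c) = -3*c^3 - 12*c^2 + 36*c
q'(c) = -9*c^2 - 24*c + 36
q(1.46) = 17.64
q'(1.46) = -18.22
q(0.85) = 20.09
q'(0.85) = 9.10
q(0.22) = 7.31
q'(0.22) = 30.28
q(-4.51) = -131.24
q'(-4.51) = -38.82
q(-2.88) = -131.55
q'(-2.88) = 30.47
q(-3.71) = -145.53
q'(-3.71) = 1.16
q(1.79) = 8.78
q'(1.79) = -35.80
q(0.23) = 7.61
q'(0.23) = 30.00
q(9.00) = -2835.00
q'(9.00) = -909.00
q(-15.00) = 6885.00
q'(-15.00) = -1629.00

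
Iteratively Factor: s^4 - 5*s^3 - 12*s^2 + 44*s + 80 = (s + 2)*(s^3 - 7*s^2 + 2*s + 40) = (s - 4)*(s + 2)*(s^2 - 3*s - 10) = (s - 5)*(s - 4)*(s + 2)*(s + 2)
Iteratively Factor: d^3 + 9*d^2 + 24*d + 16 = (d + 4)*(d^2 + 5*d + 4) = (d + 1)*(d + 4)*(d + 4)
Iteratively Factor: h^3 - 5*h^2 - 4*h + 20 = (h - 2)*(h^2 - 3*h - 10) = (h - 2)*(h + 2)*(h - 5)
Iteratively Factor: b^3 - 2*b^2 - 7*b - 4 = (b - 4)*(b^2 + 2*b + 1) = (b - 4)*(b + 1)*(b + 1)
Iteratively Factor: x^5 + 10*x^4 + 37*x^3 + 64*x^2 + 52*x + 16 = (x + 1)*(x^4 + 9*x^3 + 28*x^2 + 36*x + 16) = (x + 1)*(x + 2)*(x^3 + 7*x^2 + 14*x + 8) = (x + 1)*(x + 2)*(x + 4)*(x^2 + 3*x + 2) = (x + 1)*(x + 2)^2*(x + 4)*(x + 1)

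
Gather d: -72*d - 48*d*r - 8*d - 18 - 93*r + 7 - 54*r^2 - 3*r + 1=d*(-48*r - 80) - 54*r^2 - 96*r - 10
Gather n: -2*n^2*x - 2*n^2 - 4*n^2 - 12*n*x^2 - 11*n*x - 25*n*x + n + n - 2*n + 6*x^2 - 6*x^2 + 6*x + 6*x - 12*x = n^2*(-2*x - 6) + n*(-12*x^2 - 36*x)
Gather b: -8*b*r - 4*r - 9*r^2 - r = -8*b*r - 9*r^2 - 5*r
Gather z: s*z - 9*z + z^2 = z^2 + z*(s - 9)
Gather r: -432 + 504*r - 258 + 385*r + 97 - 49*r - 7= 840*r - 600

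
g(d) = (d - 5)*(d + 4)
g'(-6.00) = -13.00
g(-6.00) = 22.00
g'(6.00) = 11.00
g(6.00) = 10.00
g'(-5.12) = -11.24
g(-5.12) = 11.33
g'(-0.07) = -1.14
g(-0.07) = -19.93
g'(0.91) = 0.82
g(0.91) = -20.08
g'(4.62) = 8.24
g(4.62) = -3.28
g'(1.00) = 1.00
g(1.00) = -20.00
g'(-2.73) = -6.46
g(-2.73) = -9.82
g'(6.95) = 12.90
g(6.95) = 21.35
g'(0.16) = -0.68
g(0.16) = -20.13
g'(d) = 2*d - 1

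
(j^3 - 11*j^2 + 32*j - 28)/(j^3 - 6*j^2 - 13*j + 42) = (j - 2)/(j + 3)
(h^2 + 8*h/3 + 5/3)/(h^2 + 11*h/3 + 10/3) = (h + 1)/(h + 2)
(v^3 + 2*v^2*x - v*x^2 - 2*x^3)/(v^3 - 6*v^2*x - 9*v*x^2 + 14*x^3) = (-v - x)/(-v + 7*x)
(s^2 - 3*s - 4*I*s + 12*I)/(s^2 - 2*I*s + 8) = (s - 3)/(s + 2*I)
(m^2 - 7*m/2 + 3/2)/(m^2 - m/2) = (m - 3)/m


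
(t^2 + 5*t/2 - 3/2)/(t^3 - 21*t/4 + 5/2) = 2*(t + 3)/(2*t^2 + t - 10)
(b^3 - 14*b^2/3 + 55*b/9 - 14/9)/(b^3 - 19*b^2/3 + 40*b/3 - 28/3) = (b - 1/3)/(b - 2)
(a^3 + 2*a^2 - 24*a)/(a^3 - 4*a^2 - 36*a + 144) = a/(a - 6)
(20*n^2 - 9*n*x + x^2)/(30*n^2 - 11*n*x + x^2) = (-4*n + x)/(-6*n + x)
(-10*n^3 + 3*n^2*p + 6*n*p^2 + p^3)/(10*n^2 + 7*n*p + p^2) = -n + p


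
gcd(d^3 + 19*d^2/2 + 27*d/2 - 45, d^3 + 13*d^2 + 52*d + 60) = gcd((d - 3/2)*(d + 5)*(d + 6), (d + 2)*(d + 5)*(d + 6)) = d^2 + 11*d + 30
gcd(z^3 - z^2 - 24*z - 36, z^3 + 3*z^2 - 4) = z + 2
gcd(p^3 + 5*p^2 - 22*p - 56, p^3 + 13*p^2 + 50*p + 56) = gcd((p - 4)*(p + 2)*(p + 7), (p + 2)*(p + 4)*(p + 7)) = p^2 + 9*p + 14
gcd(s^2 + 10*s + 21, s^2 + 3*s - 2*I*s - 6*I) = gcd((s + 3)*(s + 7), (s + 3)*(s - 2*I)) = s + 3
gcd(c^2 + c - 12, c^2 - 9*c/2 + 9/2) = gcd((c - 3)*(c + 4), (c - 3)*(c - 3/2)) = c - 3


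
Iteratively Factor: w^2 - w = (w)*(w - 1)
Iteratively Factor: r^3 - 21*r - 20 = (r + 1)*(r^2 - r - 20) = (r - 5)*(r + 1)*(r + 4)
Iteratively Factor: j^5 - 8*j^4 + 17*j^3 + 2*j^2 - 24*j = (j + 1)*(j^4 - 9*j^3 + 26*j^2 - 24*j) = (j - 2)*(j + 1)*(j^3 - 7*j^2 + 12*j) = (j - 3)*(j - 2)*(j + 1)*(j^2 - 4*j) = (j - 4)*(j - 3)*(j - 2)*(j + 1)*(j)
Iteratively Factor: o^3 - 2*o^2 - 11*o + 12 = (o - 4)*(o^2 + 2*o - 3) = (o - 4)*(o - 1)*(o + 3)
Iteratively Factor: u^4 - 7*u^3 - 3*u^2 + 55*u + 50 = (u + 1)*(u^3 - 8*u^2 + 5*u + 50) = (u - 5)*(u + 1)*(u^2 - 3*u - 10) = (u - 5)*(u + 1)*(u + 2)*(u - 5)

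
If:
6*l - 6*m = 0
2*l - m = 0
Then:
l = 0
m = 0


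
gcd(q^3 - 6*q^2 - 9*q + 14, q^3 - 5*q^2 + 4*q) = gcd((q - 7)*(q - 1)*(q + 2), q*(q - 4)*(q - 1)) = q - 1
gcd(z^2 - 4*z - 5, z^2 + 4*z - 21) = 1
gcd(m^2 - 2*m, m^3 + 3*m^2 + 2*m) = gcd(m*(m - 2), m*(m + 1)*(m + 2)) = m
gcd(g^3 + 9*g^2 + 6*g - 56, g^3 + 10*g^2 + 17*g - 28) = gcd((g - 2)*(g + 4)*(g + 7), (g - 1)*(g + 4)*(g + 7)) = g^2 + 11*g + 28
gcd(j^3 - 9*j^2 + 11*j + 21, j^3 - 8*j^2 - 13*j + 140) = j - 7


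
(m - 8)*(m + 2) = m^2 - 6*m - 16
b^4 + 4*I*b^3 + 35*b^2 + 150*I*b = b*(b - 6*I)*(b + 5*I)^2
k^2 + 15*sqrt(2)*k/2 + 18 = (k + 3*sqrt(2)/2)*(k + 6*sqrt(2))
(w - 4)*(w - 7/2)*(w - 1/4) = w^3 - 31*w^2/4 + 127*w/8 - 7/2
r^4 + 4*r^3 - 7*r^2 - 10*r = r*(r - 2)*(r + 1)*(r + 5)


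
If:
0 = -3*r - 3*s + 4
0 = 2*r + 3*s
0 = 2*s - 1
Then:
No Solution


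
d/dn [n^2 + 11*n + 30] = 2*n + 11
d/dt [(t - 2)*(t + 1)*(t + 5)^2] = 4*t^3 + 27*t^2 + 26*t - 45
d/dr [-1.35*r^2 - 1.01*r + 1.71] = -2.7*r - 1.01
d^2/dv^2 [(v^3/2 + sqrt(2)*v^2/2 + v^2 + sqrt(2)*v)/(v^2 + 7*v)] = 5*(7 - sqrt(2))/(v^3 + 21*v^2 + 147*v + 343)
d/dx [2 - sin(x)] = -cos(x)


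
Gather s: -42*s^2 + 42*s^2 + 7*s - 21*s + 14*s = 0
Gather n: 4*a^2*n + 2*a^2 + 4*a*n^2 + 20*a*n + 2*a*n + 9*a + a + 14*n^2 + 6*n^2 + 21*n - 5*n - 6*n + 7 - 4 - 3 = 2*a^2 + 10*a + n^2*(4*a + 20) + n*(4*a^2 + 22*a + 10)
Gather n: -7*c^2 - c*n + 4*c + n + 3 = -7*c^2 + 4*c + n*(1 - c) + 3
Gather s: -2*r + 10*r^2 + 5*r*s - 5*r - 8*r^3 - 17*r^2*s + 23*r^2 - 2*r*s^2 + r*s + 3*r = -8*r^3 + 33*r^2 - 2*r*s^2 - 4*r + s*(-17*r^2 + 6*r)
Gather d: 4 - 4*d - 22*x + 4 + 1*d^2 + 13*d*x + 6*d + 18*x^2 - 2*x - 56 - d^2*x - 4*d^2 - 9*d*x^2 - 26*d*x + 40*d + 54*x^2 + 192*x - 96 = d^2*(-x - 3) + d*(-9*x^2 - 13*x + 42) + 72*x^2 + 168*x - 144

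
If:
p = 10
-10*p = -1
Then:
No Solution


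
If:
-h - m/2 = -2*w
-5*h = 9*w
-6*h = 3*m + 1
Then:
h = 3/20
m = -19/30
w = -1/12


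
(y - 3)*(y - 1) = y^2 - 4*y + 3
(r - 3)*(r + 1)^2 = r^3 - r^2 - 5*r - 3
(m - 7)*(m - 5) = m^2 - 12*m + 35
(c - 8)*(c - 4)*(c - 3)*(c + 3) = c^4 - 12*c^3 + 23*c^2 + 108*c - 288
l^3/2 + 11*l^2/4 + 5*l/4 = l*(l/2 + 1/4)*(l + 5)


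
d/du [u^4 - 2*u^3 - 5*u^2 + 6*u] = 4*u^3 - 6*u^2 - 10*u + 6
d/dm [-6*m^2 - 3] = -12*m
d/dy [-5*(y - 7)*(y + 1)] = 30 - 10*y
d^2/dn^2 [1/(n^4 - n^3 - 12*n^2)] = 2*(-(-4*n^2 + 3*n + 24)^2 + 3*(-2*n^2 + n + 4)*(-n^2 + n + 12))/(n^4*(-n^2 + n + 12)^3)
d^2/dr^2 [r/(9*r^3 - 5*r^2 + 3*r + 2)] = 2*(r*(27*r^2 - 10*r + 3)^2 + (-27*r^2 - r*(27*r - 5) + 10*r - 3)*(9*r^3 - 5*r^2 + 3*r + 2))/(9*r^3 - 5*r^2 + 3*r + 2)^3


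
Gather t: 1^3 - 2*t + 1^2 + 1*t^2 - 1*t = t^2 - 3*t + 2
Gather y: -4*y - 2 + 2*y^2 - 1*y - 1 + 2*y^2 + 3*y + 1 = 4*y^2 - 2*y - 2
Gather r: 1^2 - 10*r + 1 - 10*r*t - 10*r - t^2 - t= r*(-10*t - 20) - t^2 - t + 2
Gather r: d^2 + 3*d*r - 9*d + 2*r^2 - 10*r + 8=d^2 - 9*d + 2*r^2 + r*(3*d - 10) + 8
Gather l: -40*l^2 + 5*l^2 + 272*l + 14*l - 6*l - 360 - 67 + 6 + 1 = -35*l^2 + 280*l - 420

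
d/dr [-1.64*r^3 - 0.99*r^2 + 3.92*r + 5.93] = -4.92*r^2 - 1.98*r + 3.92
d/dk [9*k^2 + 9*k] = 18*k + 9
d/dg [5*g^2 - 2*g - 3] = 10*g - 2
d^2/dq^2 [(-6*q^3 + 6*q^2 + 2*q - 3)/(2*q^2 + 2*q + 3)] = 4*(-2*q^3 - 126*q^2 - 117*q + 24)/(8*q^6 + 24*q^5 + 60*q^4 + 80*q^3 + 90*q^2 + 54*q + 27)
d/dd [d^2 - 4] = 2*d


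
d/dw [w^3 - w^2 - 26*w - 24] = 3*w^2 - 2*w - 26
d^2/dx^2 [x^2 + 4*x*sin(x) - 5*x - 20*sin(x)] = -4*x*sin(x) + 20*sin(x) + 8*cos(x) + 2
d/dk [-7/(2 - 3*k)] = -21/(3*k - 2)^2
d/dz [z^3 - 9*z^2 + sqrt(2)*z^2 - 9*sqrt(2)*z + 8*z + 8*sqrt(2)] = 3*z^2 - 18*z + 2*sqrt(2)*z - 9*sqrt(2) + 8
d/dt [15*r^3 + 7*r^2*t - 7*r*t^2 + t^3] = 7*r^2 - 14*r*t + 3*t^2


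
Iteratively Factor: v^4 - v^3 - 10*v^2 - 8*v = (v + 2)*(v^3 - 3*v^2 - 4*v) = (v - 4)*(v + 2)*(v^2 + v) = (v - 4)*(v + 1)*(v + 2)*(v)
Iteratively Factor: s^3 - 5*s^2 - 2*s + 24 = (s + 2)*(s^2 - 7*s + 12) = (s - 4)*(s + 2)*(s - 3)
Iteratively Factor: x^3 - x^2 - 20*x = (x - 5)*(x^2 + 4*x) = (x - 5)*(x + 4)*(x)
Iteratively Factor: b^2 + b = (b + 1)*(b)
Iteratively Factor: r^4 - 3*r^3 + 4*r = (r)*(r^3 - 3*r^2 + 4) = r*(r + 1)*(r^2 - 4*r + 4) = r*(r - 2)*(r + 1)*(r - 2)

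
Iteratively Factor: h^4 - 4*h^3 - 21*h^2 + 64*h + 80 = (h + 1)*(h^3 - 5*h^2 - 16*h + 80) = (h + 1)*(h + 4)*(h^2 - 9*h + 20) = (h - 4)*(h + 1)*(h + 4)*(h - 5)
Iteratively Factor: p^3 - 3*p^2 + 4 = (p + 1)*(p^2 - 4*p + 4) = (p - 2)*(p + 1)*(p - 2)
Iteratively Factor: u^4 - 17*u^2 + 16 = (u + 4)*(u^3 - 4*u^2 - u + 4) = (u - 1)*(u + 4)*(u^2 - 3*u - 4) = (u - 4)*(u - 1)*(u + 4)*(u + 1)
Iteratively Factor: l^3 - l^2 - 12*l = (l)*(l^2 - l - 12) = l*(l - 4)*(l + 3)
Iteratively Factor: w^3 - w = (w + 1)*(w^2 - w) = (w - 1)*(w + 1)*(w)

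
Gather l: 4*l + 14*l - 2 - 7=18*l - 9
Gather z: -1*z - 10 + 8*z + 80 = 7*z + 70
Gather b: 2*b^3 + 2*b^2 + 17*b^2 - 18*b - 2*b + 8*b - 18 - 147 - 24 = 2*b^3 + 19*b^2 - 12*b - 189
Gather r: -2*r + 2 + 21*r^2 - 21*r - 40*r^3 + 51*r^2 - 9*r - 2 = -40*r^3 + 72*r^2 - 32*r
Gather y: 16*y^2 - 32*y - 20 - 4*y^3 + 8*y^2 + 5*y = -4*y^3 + 24*y^2 - 27*y - 20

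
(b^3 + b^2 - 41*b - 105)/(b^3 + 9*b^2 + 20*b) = (b^2 - 4*b - 21)/(b*(b + 4))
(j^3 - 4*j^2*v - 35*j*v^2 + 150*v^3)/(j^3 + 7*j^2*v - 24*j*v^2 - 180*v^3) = (j - 5*v)/(j + 6*v)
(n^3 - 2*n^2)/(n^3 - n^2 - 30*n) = n*(2 - n)/(-n^2 + n + 30)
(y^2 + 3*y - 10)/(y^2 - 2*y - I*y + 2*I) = (y + 5)/(y - I)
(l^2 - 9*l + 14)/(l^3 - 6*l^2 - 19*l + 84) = (l - 2)/(l^2 + l - 12)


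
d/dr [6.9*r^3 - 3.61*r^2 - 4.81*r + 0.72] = 20.7*r^2 - 7.22*r - 4.81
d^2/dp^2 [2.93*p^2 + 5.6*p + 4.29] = 5.86000000000000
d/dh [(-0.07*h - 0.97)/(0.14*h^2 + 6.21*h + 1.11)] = (0.0098*h^2 + 0.2716*h + 5.946)/(0.0196*h^4 + 1.7388*h^3 + 38.8749*h^2 + 13.7862*h + 1.2321)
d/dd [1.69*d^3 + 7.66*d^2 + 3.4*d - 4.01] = 5.07*d^2 + 15.32*d + 3.4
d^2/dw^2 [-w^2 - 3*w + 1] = -2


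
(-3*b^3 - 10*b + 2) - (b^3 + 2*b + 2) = -4*b^3 - 12*b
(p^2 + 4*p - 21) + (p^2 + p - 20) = 2*p^2 + 5*p - 41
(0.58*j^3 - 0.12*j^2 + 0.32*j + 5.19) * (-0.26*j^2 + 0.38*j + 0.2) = -0.1508*j^5 + 0.2516*j^4 - 0.0128*j^3 - 1.2518*j^2 + 2.0362*j + 1.038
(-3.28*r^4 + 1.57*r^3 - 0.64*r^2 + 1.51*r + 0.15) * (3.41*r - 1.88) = -11.1848*r^5 + 11.5201*r^4 - 5.134*r^3 + 6.3523*r^2 - 2.3273*r - 0.282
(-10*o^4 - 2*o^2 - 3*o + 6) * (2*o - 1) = -20*o^5 + 10*o^4 - 4*o^3 - 4*o^2 + 15*o - 6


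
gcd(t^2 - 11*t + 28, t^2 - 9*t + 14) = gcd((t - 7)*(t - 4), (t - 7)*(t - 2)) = t - 7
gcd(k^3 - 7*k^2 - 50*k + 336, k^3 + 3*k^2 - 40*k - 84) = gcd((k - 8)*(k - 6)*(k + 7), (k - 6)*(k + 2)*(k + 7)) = k^2 + k - 42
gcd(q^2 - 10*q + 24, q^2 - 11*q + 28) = q - 4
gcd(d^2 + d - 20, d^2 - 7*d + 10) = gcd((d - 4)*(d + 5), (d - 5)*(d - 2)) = 1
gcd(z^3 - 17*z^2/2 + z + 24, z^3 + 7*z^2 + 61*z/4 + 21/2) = z + 3/2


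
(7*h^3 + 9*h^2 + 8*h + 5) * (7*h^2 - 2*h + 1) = 49*h^5 + 49*h^4 + 45*h^3 + 28*h^2 - 2*h + 5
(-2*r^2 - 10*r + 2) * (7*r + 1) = -14*r^3 - 72*r^2 + 4*r + 2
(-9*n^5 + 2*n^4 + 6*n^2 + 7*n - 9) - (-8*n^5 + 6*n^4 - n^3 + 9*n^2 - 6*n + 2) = -n^5 - 4*n^4 + n^3 - 3*n^2 + 13*n - 11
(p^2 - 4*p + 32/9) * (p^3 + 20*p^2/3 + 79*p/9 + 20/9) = p^5 + 8*p^4/3 - 43*p^3/3 - 248*p^2/27 + 1808*p/81 + 640/81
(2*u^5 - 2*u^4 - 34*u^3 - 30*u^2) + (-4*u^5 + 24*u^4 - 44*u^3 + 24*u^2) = -2*u^5 + 22*u^4 - 78*u^3 - 6*u^2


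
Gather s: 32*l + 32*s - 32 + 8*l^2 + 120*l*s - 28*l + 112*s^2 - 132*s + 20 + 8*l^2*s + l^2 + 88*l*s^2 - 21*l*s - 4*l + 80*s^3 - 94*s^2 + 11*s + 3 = 9*l^2 + 80*s^3 + s^2*(88*l + 18) + s*(8*l^2 + 99*l - 89) - 9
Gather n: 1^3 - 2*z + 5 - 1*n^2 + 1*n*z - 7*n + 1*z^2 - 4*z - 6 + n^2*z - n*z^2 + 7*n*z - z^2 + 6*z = n^2*(z - 1) + n*(-z^2 + 8*z - 7)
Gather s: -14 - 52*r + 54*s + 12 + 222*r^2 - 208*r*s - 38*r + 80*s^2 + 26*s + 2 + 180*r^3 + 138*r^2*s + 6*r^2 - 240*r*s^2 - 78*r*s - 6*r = 180*r^3 + 228*r^2 - 96*r + s^2*(80 - 240*r) + s*(138*r^2 - 286*r + 80)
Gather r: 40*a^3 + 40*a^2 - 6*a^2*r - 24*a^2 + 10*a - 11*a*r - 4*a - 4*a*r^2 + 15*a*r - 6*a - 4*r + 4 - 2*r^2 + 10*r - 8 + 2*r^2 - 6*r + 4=40*a^3 + 16*a^2 - 4*a*r^2 + r*(-6*a^2 + 4*a)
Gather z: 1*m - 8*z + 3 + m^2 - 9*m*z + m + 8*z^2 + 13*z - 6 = m^2 + 2*m + 8*z^2 + z*(5 - 9*m) - 3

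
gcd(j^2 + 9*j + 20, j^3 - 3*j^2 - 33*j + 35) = j + 5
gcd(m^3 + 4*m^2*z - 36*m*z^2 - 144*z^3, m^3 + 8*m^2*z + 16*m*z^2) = m + 4*z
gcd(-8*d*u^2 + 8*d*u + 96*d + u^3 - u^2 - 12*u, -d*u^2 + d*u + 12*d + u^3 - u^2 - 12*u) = u^2 - u - 12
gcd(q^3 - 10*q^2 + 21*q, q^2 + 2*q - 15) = q - 3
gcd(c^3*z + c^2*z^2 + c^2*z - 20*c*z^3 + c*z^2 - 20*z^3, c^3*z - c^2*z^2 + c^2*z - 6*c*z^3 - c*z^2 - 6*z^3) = c*z + z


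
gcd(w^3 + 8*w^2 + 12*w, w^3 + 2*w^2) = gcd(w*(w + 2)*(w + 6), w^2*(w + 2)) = w^2 + 2*w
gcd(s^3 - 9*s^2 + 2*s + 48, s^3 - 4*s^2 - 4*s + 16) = s + 2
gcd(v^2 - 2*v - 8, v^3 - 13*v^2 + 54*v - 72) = v - 4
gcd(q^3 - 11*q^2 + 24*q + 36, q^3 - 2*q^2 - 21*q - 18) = q^2 - 5*q - 6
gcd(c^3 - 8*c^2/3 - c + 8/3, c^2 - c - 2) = c + 1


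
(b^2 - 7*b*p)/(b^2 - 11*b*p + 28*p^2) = b/(b - 4*p)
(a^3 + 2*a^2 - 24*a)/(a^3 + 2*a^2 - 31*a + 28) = a*(a + 6)/(a^2 + 6*a - 7)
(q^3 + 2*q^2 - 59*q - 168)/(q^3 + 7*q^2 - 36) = (q^2 - q - 56)/(q^2 + 4*q - 12)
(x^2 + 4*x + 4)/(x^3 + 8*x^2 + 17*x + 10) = (x + 2)/(x^2 + 6*x + 5)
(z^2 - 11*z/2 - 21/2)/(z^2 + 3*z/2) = (z - 7)/z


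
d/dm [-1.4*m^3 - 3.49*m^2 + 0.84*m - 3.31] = -4.2*m^2 - 6.98*m + 0.84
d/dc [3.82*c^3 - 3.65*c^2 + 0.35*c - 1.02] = 11.46*c^2 - 7.3*c + 0.35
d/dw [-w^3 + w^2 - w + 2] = -3*w^2 + 2*w - 1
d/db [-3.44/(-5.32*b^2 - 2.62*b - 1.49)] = (-36.6016*b - 9.0128)/(5.32*b^2 + 2.62*b + 1.49)^2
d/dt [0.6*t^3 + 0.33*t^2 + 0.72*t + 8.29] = 1.8*t^2 + 0.66*t + 0.72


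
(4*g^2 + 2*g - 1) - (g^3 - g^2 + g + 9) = -g^3 + 5*g^2 + g - 10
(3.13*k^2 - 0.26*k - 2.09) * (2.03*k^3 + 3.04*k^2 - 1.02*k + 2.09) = 6.3539*k^5 + 8.9874*k^4 - 8.2257*k^3 + 0.4533*k^2 + 1.5884*k - 4.3681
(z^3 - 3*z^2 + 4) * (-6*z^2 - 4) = -6*z^5 + 18*z^4 - 4*z^3 - 12*z^2 - 16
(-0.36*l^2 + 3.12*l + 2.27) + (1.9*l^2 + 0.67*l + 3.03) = 1.54*l^2 + 3.79*l + 5.3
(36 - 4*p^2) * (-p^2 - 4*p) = 4*p^4 + 16*p^3 - 36*p^2 - 144*p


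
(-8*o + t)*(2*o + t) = -16*o^2 - 6*o*t + t^2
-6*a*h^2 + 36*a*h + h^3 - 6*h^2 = h*(-6*a + h)*(h - 6)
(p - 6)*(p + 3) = p^2 - 3*p - 18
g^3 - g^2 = g^2*(g - 1)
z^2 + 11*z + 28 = (z + 4)*(z + 7)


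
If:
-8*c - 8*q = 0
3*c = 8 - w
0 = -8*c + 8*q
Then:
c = 0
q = 0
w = 8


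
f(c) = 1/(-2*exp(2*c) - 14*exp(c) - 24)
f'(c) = (4*exp(2*c) + 14*exp(c))/(-2*exp(2*c) - 14*exp(c) - 24)^2 = (exp(c) + 7/2)*exp(c)/(exp(2*c) + 7*exp(c) + 12)^2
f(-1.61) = -0.04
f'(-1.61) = 0.00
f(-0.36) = -0.03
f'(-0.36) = 0.01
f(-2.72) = -0.04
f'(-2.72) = 0.00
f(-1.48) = -0.04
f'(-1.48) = 0.00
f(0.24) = -0.02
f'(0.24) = 0.01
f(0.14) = -0.02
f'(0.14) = 0.01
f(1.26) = -0.01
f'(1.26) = 0.01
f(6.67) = -0.00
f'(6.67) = 0.00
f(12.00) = 0.00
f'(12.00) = 0.00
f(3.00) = 0.00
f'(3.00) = 0.00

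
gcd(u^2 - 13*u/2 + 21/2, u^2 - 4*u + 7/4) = u - 7/2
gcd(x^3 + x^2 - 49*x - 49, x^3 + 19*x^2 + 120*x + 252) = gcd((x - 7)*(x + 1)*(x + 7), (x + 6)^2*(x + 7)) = x + 7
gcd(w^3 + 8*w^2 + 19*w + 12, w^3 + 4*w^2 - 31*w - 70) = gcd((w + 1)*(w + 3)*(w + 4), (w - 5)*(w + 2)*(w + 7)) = 1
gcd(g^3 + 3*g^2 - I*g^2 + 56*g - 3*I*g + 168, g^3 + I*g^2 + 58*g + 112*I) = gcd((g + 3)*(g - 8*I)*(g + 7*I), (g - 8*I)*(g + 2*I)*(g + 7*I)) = g^2 - I*g + 56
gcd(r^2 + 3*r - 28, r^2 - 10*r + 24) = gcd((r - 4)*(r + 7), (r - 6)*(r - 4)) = r - 4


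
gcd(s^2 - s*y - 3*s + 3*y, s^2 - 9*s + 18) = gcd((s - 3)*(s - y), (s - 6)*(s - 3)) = s - 3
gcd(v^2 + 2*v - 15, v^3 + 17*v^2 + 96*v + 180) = v + 5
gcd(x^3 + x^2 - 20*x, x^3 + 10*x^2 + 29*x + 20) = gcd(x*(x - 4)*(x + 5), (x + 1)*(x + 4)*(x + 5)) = x + 5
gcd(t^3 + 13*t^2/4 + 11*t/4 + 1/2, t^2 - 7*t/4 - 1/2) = t + 1/4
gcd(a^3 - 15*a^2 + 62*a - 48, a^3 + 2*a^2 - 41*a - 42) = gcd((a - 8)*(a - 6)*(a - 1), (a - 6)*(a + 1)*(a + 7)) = a - 6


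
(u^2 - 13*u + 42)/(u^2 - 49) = (u - 6)/(u + 7)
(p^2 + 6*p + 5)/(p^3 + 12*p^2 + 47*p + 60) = (p + 1)/(p^2 + 7*p + 12)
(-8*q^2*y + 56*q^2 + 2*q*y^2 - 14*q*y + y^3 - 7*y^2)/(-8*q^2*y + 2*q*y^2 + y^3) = (y - 7)/y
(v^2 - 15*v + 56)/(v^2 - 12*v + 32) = (v - 7)/(v - 4)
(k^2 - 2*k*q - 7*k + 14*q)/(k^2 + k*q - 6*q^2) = (k - 7)/(k + 3*q)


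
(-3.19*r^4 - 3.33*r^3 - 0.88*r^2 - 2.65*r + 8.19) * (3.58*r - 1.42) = -11.4202*r^5 - 7.3916*r^4 + 1.5782*r^3 - 8.2374*r^2 + 33.0832*r - 11.6298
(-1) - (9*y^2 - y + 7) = -9*y^2 + y - 8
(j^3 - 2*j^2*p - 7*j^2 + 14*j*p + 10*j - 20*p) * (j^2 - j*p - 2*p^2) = j^5 - 3*j^4*p - 7*j^4 + 21*j^3*p + 10*j^3 + 4*j^2*p^3 - 30*j^2*p - 28*j*p^3 + 40*p^3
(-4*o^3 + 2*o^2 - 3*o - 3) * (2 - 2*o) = 8*o^4 - 12*o^3 + 10*o^2 - 6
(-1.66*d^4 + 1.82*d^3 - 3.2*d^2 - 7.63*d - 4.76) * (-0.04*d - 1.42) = 0.0664*d^5 + 2.2844*d^4 - 2.4564*d^3 + 4.8492*d^2 + 11.025*d + 6.7592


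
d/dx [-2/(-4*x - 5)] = -8/(4*x + 5)^2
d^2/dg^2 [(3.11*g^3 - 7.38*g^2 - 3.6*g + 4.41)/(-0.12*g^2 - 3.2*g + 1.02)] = (-1.77635683940025e-15*g^4 - 70.018288*g^3 + 65.9450880000001*g^2 - 26.930664*g - 52.539264)/(0.001728*g^6 + 0.13824*g^5 + 3.642336*g^4 + 30.41792*g^3 - 30.959856*g^2 + 9.98784*g - 1.061208)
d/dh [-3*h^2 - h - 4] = -6*h - 1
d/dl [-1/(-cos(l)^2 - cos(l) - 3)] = (2*cos(l) + 1)*sin(l)/(cos(l)^2 + cos(l) + 3)^2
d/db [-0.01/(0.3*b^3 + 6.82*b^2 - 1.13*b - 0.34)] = (0.009*b^2 + 0.1364*b - 0.0113)/(0.3*b^3 + 6.82*b^2 - 1.13*b - 0.34)^2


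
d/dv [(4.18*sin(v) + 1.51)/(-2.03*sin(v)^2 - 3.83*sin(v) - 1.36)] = (8.4854*sin(v)^2 + 6.1306*sin(v) + 0.0985000000000005)*cos(v)/(4.1209*sin(v)^4 + 15.5498*sin(v)^3 + 20.1905*sin(v)^2 + 10.4176*sin(v) + 1.8496)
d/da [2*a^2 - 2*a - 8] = 4*a - 2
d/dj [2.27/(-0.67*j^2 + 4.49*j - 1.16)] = (3.0418*j - 10.1923)/(0.67*j^2 - 4.49*j + 1.16)^2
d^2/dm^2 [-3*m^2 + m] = -6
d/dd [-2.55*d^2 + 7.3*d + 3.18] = 7.3 - 5.1*d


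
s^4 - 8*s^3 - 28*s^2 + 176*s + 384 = (s - 8)*(s - 6)*(s + 2)*(s + 4)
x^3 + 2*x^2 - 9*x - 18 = (x - 3)*(x + 2)*(x + 3)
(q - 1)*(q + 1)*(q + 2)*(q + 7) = q^4 + 9*q^3 + 13*q^2 - 9*q - 14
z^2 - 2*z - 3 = (z - 3)*(z + 1)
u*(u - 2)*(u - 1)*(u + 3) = u^4 - 7*u^2 + 6*u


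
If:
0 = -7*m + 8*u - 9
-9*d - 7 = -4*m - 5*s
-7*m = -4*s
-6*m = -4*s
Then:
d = -7/9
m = 0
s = 0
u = 9/8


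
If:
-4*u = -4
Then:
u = 1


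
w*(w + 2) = w^2 + 2*w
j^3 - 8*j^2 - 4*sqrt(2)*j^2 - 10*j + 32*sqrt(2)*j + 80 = (j - 8)*(j - 5*sqrt(2))*(j + sqrt(2))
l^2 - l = l*(l - 1)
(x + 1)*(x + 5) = x^2 + 6*x + 5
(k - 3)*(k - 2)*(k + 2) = k^3 - 3*k^2 - 4*k + 12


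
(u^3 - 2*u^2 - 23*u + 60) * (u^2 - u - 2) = u^5 - 3*u^4 - 23*u^3 + 87*u^2 - 14*u - 120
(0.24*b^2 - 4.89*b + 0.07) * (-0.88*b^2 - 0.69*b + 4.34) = -0.2112*b^4 + 4.1376*b^3 + 4.3541*b^2 - 21.2709*b + 0.3038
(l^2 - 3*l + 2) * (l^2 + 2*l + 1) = l^4 - l^3 - 3*l^2 + l + 2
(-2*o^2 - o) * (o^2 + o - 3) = -2*o^4 - 3*o^3 + 5*o^2 + 3*o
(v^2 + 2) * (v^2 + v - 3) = v^4 + v^3 - v^2 + 2*v - 6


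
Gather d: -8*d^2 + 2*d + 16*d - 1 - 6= -8*d^2 + 18*d - 7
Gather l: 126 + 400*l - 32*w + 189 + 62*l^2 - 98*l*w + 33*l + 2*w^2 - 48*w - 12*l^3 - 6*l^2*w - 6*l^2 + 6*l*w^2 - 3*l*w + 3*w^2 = -12*l^3 + l^2*(56 - 6*w) + l*(6*w^2 - 101*w + 433) + 5*w^2 - 80*w + 315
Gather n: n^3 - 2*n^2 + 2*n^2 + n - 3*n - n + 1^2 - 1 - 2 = n^3 - 3*n - 2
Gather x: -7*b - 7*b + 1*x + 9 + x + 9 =-14*b + 2*x + 18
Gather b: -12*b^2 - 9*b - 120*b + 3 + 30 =-12*b^2 - 129*b + 33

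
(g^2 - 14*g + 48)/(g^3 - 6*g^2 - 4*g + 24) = (g - 8)/(g^2 - 4)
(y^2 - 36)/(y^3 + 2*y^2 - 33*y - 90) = (y + 6)/(y^2 + 8*y + 15)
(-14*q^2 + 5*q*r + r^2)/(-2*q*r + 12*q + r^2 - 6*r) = (7*q + r)/(r - 6)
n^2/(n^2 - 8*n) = n/(n - 8)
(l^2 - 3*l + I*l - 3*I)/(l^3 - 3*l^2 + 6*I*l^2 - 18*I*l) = (l + I)/(l*(l + 6*I))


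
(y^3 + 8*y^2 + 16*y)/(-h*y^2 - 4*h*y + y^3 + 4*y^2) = (y + 4)/(-h + y)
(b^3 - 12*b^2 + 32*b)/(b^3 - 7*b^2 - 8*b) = (b - 4)/(b + 1)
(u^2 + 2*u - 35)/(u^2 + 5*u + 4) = (u^2 + 2*u - 35)/(u^2 + 5*u + 4)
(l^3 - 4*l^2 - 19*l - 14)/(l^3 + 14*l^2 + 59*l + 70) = (l^2 - 6*l - 7)/(l^2 + 12*l + 35)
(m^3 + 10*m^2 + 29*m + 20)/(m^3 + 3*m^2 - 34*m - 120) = (m + 1)/(m - 6)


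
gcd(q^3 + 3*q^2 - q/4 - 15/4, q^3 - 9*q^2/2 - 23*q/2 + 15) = q^2 + 3*q/2 - 5/2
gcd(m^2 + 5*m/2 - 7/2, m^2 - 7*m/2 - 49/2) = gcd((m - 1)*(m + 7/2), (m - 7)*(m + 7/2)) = m + 7/2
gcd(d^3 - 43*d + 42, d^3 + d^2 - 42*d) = d^2 + d - 42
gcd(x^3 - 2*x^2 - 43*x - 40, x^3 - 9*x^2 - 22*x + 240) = x^2 - 3*x - 40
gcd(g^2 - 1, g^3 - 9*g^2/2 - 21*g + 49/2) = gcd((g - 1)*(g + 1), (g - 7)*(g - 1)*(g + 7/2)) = g - 1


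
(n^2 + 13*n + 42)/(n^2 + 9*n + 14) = (n + 6)/(n + 2)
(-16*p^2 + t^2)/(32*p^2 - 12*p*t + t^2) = (-4*p - t)/(8*p - t)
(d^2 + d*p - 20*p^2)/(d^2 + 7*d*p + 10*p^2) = (d - 4*p)/(d + 2*p)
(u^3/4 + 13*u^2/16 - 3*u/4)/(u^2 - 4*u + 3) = u*(4*u^2 + 13*u - 12)/(16*(u^2 - 4*u + 3))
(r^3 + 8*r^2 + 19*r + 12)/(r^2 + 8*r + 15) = (r^2 + 5*r + 4)/(r + 5)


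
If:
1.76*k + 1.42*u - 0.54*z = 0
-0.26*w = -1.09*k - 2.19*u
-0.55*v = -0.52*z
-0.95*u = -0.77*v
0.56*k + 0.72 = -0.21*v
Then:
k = 9.29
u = -22.87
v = -28.21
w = -153.65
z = -29.84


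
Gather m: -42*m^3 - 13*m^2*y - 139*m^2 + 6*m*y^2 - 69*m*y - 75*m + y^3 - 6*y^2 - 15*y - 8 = -42*m^3 + m^2*(-13*y - 139) + m*(6*y^2 - 69*y - 75) + y^3 - 6*y^2 - 15*y - 8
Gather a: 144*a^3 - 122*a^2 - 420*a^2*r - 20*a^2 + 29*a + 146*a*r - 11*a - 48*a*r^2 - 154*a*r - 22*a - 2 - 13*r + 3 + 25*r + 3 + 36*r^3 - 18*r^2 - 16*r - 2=144*a^3 + a^2*(-420*r - 142) + a*(-48*r^2 - 8*r - 4) + 36*r^3 - 18*r^2 - 4*r + 2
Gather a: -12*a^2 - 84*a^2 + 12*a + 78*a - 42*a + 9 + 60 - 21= -96*a^2 + 48*a + 48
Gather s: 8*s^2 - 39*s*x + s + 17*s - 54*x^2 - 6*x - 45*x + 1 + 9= 8*s^2 + s*(18 - 39*x) - 54*x^2 - 51*x + 10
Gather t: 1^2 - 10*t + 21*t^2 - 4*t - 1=21*t^2 - 14*t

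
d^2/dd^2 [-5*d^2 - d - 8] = -10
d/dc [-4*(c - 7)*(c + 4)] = 12 - 8*c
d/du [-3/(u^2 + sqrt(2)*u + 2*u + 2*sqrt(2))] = 3*(2*u + sqrt(2) + 2)/(u^2 + sqrt(2)*u + 2*u + 2*sqrt(2))^2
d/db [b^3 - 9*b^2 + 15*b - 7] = 3*b^2 - 18*b + 15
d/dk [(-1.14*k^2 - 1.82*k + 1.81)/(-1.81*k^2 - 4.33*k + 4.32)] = (1.642*k^2 - 3.2974*k - 0.025100000000001)/(3.2761*k^4 + 15.6746*k^3 + 3.1105*k^2 - 37.4112*k + 18.6624)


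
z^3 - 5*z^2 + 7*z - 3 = (z - 3)*(z - 1)^2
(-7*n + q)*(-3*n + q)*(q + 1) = 21*n^2*q + 21*n^2 - 10*n*q^2 - 10*n*q + q^3 + q^2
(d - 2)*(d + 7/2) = d^2 + 3*d/2 - 7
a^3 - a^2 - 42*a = a*(a - 7)*(a + 6)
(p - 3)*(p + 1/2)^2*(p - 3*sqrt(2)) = p^4 - 3*sqrt(2)*p^3 - 2*p^3 - 11*p^2/4 + 6*sqrt(2)*p^2 - 3*p/4 + 33*sqrt(2)*p/4 + 9*sqrt(2)/4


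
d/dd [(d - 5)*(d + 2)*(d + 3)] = 3*d^2 - 19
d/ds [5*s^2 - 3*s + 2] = 10*s - 3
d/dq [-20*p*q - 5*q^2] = -20*p - 10*q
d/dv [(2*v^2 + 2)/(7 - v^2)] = 32*v/(v^2 - 7)^2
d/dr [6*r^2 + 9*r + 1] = 12*r + 9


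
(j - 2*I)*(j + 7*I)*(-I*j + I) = -I*j^3 + 5*j^2 + I*j^2 - 5*j - 14*I*j + 14*I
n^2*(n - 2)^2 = n^4 - 4*n^3 + 4*n^2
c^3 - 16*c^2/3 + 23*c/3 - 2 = (c - 3)*(c - 2)*(c - 1/3)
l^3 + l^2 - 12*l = l*(l - 3)*(l + 4)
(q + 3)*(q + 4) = q^2 + 7*q + 12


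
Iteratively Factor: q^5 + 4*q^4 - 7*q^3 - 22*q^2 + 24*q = (q - 1)*(q^4 + 5*q^3 - 2*q^2 - 24*q) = q*(q - 1)*(q^3 + 5*q^2 - 2*q - 24) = q*(q - 1)*(q + 3)*(q^2 + 2*q - 8) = q*(q - 2)*(q - 1)*(q + 3)*(q + 4)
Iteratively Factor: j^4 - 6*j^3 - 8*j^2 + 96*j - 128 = (j + 4)*(j^3 - 10*j^2 + 32*j - 32) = (j - 4)*(j + 4)*(j^2 - 6*j + 8) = (j - 4)^2*(j + 4)*(j - 2)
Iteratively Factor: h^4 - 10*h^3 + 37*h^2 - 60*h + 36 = (h - 3)*(h^3 - 7*h^2 + 16*h - 12) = (h - 3)*(h - 2)*(h^2 - 5*h + 6) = (h - 3)^2*(h - 2)*(h - 2)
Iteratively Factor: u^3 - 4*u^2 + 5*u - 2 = (u - 2)*(u^2 - 2*u + 1) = (u - 2)*(u - 1)*(u - 1)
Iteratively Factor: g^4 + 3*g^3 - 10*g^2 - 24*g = (g + 4)*(g^3 - g^2 - 6*g) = (g + 2)*(g + 4)*(g^2 - 3*g) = g*(g + 2)*(g + 4)*(g - 3)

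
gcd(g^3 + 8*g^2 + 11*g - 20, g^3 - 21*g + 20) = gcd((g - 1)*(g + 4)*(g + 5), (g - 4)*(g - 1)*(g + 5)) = g^2 + 4*g - 5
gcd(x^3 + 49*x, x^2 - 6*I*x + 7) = x - 7*I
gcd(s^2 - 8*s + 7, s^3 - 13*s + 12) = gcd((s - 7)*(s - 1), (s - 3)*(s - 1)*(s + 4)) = s - 1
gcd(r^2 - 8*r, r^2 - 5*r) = r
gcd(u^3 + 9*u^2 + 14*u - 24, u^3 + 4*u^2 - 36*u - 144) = u^2 + 10*u + 24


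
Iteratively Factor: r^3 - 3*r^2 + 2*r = (r - 2)*(r^2 - r) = r*(r - 2)*(r - 1)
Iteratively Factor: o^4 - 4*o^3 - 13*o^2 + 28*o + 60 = (o - 3)*(o^3 - o^2 - 16*o - 20) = (o - 5)*(o - 3)*(o^2 + 4*o + 4) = (o - 5)*(o - 3)*(o + 2)*(o + 2)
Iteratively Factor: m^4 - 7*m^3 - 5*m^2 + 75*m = (m + 3)*(m^3 - 10*m^2 + 25*m) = (m - 5)*(m + 3)*(m^2 - 5*m) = (m - 5)^2*(m + 3)*(m)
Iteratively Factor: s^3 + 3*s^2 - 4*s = (s + 4)*(s^2 - s) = s*(s + 4)*(s - 1)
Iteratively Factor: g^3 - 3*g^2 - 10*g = (g)*(g^2 - 3*g - 10) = g*(g - 5)*(g + 2)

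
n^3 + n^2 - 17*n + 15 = (n - 3)*(n - 1)*(n + 5)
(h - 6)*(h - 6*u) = h^2 - 6*h*u - 6*h + 36*u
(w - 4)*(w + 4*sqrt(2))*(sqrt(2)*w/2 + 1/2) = sqrt(2)*w^3/2 - 2*sqrt(2)*w^2 + 9*w^2/2 - 18*w + 2*sqrt(2)*w - 8*sqrt(2)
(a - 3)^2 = a^2 - 6*a + 9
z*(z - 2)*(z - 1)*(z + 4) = z^4 + z^3 - 10*z^2 + 8*z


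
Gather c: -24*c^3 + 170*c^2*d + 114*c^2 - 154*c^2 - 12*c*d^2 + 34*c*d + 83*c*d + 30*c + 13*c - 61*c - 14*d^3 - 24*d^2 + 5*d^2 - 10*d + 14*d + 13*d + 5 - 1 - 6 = -24*c^3 + c^2*(170*d - 40) + c*(-12*d^2 + 117*d - 18) - 14*d^3 - 19*d^2 + 17*d - 2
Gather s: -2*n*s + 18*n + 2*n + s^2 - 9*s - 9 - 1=20*n + s^2 + s*(-2*n - 9) - 10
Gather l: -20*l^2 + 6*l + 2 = -20*l^2 + 6*l + 2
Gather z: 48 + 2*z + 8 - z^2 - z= -z^2 + z + 56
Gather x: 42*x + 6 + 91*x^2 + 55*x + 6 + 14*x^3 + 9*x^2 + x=14*x^3 + 100*x^2 + 98*x + 12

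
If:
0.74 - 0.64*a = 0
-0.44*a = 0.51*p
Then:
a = 1.16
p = -1.00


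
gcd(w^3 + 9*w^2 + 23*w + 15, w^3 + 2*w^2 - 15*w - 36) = w + 3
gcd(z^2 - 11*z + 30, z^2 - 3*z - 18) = z - 6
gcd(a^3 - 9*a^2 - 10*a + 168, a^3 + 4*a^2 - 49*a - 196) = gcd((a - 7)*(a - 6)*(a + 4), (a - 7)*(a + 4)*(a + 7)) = a^2 - 3*a - 28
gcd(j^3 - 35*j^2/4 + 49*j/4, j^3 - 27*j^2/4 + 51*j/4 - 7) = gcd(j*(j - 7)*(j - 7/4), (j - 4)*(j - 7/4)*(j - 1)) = j - 7/4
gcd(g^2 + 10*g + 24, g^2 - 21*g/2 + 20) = 1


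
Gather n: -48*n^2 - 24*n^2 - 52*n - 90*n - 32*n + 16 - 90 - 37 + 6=-72*n^2 - 174*n - 105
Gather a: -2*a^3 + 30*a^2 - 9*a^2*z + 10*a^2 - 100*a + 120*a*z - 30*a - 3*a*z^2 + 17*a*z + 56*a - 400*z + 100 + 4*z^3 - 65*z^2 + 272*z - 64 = -2*a^3 + a^2*(40 - 9*z) + a*(-3*z^2 + 137*z - 74) + 4*z^3 - 65*z^2 - 128*z + 36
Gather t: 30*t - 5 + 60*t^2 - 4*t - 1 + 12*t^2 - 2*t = 72*t^2 + 24*t - 6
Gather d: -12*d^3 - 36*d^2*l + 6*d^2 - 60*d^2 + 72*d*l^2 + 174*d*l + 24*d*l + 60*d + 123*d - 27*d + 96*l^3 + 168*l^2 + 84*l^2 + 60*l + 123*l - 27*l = -12*d^3 + d^2*(-36*l - 54) + d*(72*l^2 + 198*l + 156) + 96*l^3 + 252*l^2 + 156*l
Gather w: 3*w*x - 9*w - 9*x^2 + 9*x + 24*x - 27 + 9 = w*(3*x - 9) - 9*x^2 + 33*x - 18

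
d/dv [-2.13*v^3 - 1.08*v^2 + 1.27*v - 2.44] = -6.39*v^2 - 2.16*v + 1.27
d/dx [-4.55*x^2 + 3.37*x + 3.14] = 3.37 - 9.1*x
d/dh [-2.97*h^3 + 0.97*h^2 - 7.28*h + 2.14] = -8.91*h^2 + 1.94*h - 7.28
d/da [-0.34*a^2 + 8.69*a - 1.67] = 8.69 - 0.68*a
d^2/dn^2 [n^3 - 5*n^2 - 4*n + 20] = 6*n - 10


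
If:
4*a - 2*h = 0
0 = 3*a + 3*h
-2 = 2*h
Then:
No Solution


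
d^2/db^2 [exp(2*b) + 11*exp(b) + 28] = (4*exp(b) + 11)*exp(b)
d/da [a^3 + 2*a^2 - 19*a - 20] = 3*a^2 + 4*a - 19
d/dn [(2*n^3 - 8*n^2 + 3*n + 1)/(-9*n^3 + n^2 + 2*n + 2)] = 2*(-35*n^4 + 31*n^3 + 10*n^2 - 17*n + 2)/(81*n^6 - 18*n^5 - 35*n^4 - 32*n^3 + 8*n^2 + 8*n + 4)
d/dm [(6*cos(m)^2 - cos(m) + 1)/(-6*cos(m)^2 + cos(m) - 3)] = 2*(12*cos(m) - 1)*sin(m)/(6*sin(m)^2 + cos(m) - 9)^2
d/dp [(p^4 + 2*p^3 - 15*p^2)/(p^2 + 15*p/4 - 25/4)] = 4*p*(8*p^2 - 27*p + 30)/(16*p^2 - 40*p + 25)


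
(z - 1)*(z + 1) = z^2 - 1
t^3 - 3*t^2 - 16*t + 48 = (t - 4)*(t - 3)*(t + 4)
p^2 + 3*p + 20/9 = (p + 4/3)*(p + 5/3)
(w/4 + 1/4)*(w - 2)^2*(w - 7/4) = w^4/4 - 19*w^3/16 + 21*w^2/16 + w - 7/4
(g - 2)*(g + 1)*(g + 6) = g^3 + 5*g^2 - 8*g - 12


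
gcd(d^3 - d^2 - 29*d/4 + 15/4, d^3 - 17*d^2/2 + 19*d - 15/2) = d^2 - 7*d/2 + 3/2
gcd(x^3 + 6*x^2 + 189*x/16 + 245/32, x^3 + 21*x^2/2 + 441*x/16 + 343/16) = x^2 + 7*x/2 + 49/16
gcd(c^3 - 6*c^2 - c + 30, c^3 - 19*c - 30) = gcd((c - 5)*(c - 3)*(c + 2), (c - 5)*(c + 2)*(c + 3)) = c^2 - 3*c - 10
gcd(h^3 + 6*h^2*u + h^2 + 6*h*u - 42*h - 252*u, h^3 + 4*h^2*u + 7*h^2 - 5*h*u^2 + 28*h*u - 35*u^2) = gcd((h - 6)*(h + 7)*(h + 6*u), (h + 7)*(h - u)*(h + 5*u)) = h + 7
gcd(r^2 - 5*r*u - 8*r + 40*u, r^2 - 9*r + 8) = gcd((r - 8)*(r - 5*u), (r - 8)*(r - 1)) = r - 8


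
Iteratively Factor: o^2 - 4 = (o - 2)*(o + 2)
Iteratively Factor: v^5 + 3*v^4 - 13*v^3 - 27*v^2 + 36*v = (v - 1)*(v^4 + 4*v^3 - 9*v^2 - 36*v) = v*(v - 1)*(v^3 + 4*v^2 - 9*v - 36) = v*(v - 1)*(v + 3)*(v^2 + v - 12) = v*(v - 1)*(v + 3)*(v + 4)*(v - 3)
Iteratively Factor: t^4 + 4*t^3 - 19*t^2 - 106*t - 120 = (t - 5)*(t^3 + 9*t^2 + 26*t + 24) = (t - 5)*(t + 2)*(t^2 + 7*t + 12) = (t - 5)*(t + 2)*(t + 3)*(t + 4)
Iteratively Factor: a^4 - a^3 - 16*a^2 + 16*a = (a - 1)*(a^3 - 16*a) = a*(a - 1)*(a^2 - 16) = a*(a - 4)*(a - 1)*(a + 4)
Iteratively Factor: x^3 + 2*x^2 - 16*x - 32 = (x + 2)*(x^2 - 16) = (x - 4)*(x + 2)*(x + 4)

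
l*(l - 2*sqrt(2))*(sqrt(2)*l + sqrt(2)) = sqrt(2)*l^3 - 4*l^2 + sqrt(2)*l^2 - 4*l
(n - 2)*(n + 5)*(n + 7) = n^3 + 10*n^2 + 11*n - 70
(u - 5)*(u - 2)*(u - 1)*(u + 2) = u^4 - 6*u^3 + u^2 + 24*u - 20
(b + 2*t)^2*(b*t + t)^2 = b^4*t^2 + 4*b^3*t^3 + 2*b^3*t^2 + 4*b^2*t^4 + 8*b^2*t^3 + b^2*t^2 + 8*b*t^4 + 4*b*t^3 + 4*t^4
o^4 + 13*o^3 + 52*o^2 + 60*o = o*(o + 2)*(o + 5)*(o + 6)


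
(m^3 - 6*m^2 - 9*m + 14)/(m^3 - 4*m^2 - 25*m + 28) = (m + 2)/(m + 4)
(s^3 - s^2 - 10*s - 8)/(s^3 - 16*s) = (s^2 + 3*s + 2)/(s*(s + 4))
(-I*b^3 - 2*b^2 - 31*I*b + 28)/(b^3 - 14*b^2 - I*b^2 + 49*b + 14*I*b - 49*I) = (-I*b^3 - 2*b^2 - 31*I*b + 28)/(b^3 + b^2*(-14 - I) + b*(49 + 14*I) - 49*I)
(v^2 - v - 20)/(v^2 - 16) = (v - 5)/(v - 4)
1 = 1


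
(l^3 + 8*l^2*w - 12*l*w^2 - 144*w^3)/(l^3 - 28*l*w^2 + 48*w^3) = (-l - 6*w)/(-l + 2*w)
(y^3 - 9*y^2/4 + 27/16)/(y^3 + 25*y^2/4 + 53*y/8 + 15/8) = (4*y^2 - 12*y + 9)/(2*(2*y^2 + 11*y + 5))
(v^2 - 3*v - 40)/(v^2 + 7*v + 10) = (v - 8)/(v + 2)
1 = 1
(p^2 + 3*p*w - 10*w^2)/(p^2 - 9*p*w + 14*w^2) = (p + 5*w)/(p - 7*w)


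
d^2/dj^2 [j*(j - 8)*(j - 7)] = 6*j - 30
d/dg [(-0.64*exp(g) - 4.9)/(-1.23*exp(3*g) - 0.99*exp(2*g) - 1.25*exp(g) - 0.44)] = (-(0.64*exp(g) + 4.9)*(3.69*exp(2*g) + 1.98*exp(g) + 1.25) + 0.7872*exp(3*g) + 0.6336*exp(2*g) + 0.8*exp(g) + 0.2816)*exp(g)/(1.23*exp(3*g) + 0.99*exp(2*g) + 1.25*exp(g) + 0.44)^2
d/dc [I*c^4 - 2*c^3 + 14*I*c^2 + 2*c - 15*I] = 4*I*c^3 - 6*c^2 + 28*I*c + 2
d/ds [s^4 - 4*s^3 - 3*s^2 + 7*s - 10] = 4*s^3 - 12*s^2 - 6*s + 7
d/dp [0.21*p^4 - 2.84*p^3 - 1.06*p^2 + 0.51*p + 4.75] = 0.84*p^3 - 8.52*p^2 - 2.12*p + 0.51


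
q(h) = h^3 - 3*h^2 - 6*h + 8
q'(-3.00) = 39.00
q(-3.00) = -28.00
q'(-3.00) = 39.00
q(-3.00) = -28.00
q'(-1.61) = 11.44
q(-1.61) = 5.71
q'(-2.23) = 22.30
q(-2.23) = -4.63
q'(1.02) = -9.00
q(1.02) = -0.18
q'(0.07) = -6.41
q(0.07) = 7.57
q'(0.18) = -6.98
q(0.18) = 6.83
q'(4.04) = 18.72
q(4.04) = 0.73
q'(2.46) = -2.61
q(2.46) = -10.03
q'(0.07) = -6.41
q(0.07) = 7.57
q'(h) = 3*h^2 - 6*h - 6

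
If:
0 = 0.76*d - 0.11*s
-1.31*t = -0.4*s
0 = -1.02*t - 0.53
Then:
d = -0.25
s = -1.70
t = -0.52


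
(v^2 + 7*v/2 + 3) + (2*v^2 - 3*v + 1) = 3*v^2 + v/2 + 4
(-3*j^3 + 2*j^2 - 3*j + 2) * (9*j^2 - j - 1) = -27*j^5 + 21*j^4 - 26*j^3 + 19*j^2 + j - 2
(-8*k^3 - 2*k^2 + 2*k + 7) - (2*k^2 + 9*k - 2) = -8*k^3 - 4*k^2 - 7*k + 9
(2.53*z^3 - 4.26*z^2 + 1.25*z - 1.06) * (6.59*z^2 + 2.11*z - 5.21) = 16.6727*z^5 - 22.7351*z^4 - 13.9324*z^3 + 17.8467*z^2 - 8.7491*z + 5.5226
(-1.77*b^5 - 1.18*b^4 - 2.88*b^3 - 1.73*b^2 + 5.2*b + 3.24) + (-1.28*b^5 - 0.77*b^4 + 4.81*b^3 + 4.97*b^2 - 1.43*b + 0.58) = -3.05*b^5 - 1.95*b^4 + 1.93*b^3 + 3.24*b^2 + 3.77*b + 3.82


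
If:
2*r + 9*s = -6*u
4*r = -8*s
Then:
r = 12*u/5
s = -6*u/5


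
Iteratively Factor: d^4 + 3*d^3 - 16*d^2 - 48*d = (d - 4)*(d^3 + 7*d^2 + 12*d) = (d - 4)*(d + 4)*(d^2 + 3*d) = (d - 4)*(d + 3)*(d + 4)*(d)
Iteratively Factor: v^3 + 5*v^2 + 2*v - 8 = (v + 4)*(v^2 + v - 2) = (v - 1)*(v + 4)*(v + 2)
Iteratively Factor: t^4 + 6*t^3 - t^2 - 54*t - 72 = (t + 3)*(t^3 + 3*t^2 - 10*t - 24) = (t - 3)*(t + 3)*(t^2 + 6*t + 8) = (t - 3)*(t + 2)*(t + 3)*(t + 4)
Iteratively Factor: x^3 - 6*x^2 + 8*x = (x)*(x^2 - 6*x + 8) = x*(x - 2)*(x - 4)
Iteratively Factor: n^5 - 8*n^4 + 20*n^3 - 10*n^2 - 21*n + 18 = (n - 2)*(n^4 - 6*n^3 + 8*n^2 + 6*n - 9) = (n - 2)*(n - 1)*(n^3 - 5*n^2 + 3*n + 9) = (n - 3)*(n - 2)*(n - 1)*(n^2 - 2*n - 3) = (n - 3)*(n - 2)*(n - 1)*(n + 1)*(n - 3)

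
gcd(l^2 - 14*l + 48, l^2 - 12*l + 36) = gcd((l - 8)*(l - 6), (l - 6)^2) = l - 6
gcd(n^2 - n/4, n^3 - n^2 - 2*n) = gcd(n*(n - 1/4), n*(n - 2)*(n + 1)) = n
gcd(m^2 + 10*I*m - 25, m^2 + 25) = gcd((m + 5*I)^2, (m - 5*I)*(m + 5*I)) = m + 5*I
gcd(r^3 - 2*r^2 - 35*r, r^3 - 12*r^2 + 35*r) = r^2 - 7*r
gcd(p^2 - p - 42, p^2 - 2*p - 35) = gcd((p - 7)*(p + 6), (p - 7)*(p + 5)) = p - 7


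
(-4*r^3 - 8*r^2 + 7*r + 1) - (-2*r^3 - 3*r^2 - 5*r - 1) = -2*r^3 - 5*r^2 + 12*r + 2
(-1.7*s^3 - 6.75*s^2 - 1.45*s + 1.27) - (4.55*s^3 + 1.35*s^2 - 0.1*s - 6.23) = -6.25*s^3 - 8.1*s^2 - 1.35*s + 7.5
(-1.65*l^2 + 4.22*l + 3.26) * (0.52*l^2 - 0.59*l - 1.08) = -0.858*l^4 + 3.1679*l^3 + 0.9874*l^2 - 6.481*l - 3.5208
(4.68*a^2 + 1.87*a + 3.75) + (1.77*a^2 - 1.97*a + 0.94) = 6.45*a^2 - 0.0999999999999999*a + 4.69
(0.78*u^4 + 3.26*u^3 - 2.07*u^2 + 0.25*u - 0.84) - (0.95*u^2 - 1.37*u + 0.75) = 0.78*u^4 + 3.26*u^3 - 3.02*u^2 + 1.62*u - 1.59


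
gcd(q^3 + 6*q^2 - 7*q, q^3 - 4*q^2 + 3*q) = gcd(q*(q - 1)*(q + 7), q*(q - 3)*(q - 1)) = q^2 - q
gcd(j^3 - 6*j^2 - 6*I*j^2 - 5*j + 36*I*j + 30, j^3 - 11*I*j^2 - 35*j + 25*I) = j^2 - 6*I*j - 5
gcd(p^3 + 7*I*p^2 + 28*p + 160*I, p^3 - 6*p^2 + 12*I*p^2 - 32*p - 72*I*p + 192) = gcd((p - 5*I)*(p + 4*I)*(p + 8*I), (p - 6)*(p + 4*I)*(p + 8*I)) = p^2 + 12*I*p - 32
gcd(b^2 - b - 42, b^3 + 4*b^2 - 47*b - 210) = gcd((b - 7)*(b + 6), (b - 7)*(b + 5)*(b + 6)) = b^2 - b - 42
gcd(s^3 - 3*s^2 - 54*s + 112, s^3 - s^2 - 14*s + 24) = s - 2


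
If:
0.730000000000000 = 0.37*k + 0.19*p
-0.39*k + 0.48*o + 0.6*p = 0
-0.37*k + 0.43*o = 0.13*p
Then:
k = 2.00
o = 1.71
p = -0.06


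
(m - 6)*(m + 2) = m^2 - 4*m - 12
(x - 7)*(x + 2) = x^2 - 5*x - 14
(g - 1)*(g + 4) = g^2 + 3*g - 4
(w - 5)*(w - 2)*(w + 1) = w^3 - 6*w^2 + 3*w + 10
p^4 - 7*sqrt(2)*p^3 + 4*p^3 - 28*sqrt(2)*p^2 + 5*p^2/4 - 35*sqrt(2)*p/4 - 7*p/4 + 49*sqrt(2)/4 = (p - 1/2)*(p + 1)*(p + 7/2)*(p - 7*sqrt(2))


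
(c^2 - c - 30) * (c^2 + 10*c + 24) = c^4 + 9*c^3 - 16*c^2 - 324*c - 720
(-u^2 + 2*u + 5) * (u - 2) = -u^3 + 4*u^2 + u - 10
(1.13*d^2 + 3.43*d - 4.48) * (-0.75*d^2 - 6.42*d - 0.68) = -0.8475*d^4 - 9.8271*d^3 - 19.429*d^2 + 26.4292*d + 3.0464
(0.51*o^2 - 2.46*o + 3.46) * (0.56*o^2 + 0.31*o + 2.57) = 0.2856*o^4 - 1.2195*o^3 + 2.4857*o^2 - 5.2496*o + 8.8922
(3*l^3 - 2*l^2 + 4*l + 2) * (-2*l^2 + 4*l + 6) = -6*l^5 + 16*l^4 + 2*l^3 + 32*l + 12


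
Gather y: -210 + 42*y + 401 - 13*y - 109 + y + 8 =30*y + 90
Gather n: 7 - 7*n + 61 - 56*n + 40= 108 - 63*n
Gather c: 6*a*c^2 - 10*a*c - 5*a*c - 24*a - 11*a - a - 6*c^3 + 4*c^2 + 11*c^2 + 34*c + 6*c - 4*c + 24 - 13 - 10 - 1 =-36*a - 6*c^3 + c^2*(6*a + 15) + c*(36 - 15*a)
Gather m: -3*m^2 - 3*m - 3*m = -3*m^2 - 6*m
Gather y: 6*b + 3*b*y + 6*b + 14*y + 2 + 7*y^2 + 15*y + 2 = 12*b + 7*y^2 + y*(3*b + 29) + 4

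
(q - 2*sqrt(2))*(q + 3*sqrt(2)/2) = q^2 - sqrt(2)*q/2 - 6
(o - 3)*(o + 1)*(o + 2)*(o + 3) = o^4 + 3*o^3 - 7*o^2 - 27*o - 18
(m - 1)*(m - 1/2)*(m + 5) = m^3 + 7*m^2/2 - 7*m + 5/2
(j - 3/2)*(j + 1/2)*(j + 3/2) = j^3 + j^2/2 - 9*j/4 - 9/8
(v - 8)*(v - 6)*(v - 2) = v^3 - 16*v^2 + 76*v - 96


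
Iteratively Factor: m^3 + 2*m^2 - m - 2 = (m + 1)*(m^2 + m - 2) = (m - 1)*(m + 1)*(m + 2)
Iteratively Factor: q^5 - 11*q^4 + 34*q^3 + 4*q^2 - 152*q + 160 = (q - 4)*(q^4 - 7*q^3 + 6*q^2 + 28*q - 40) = (q - 4)*(q - 2)*(q^3 - 5*q^2 - 4*q + 20) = (q - 5)*(q - 4)*(q - 2)*(q^2 - 4) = (q - 5)*(q - 4)*(q - 2)*(q + 2)*(q - 2)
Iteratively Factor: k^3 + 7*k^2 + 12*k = (k + 4)*(k^2 + 3*k) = k*(k + 4)*(k + 3)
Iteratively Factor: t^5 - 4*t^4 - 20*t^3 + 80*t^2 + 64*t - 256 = (t - 4)*(t^4 - 20*t^2 + 64) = (t - 4)*(t + 2)*(t^3 - 2*t^2 - 16*t + 32) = (t - 4)*(t - 2)*(t + 2)*(t^2 - 16) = (t - 4)*(t - 2)*(t + 2)*(t + 4)*(t - 4)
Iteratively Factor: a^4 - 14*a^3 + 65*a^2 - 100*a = (a - 5)*(a^3 - 9*a^2 + 20*a) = a*(a - 5)*(a^2 - 9*a + 20) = a*(a - 5)*(a - 4)*(a - 5)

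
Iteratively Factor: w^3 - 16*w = (w + 4)*(w^2 - 4*w) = w*(w + 4)*(w - 4)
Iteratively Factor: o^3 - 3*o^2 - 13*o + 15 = (o - 1)*(o^2 - 2*o - 15) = (o - 5)*(o - 1)*(o + 3)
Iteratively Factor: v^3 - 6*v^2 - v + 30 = (v - 3)*(v^2 - 3*v - 10) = (v - 5)*(v - 3)*(v + 2)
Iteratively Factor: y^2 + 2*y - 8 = (y + 4)*(y - 2)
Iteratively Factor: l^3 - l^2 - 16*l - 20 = (l + 2)*(l^2 - 3*l - 10) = (l + 2)^2*(l - 5)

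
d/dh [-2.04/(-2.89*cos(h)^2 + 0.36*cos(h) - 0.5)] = (11.7912*cos(h) - 0.7344)*sin(h)/(2.89*cos(h)^2 - 0.36*cos(h) + 0.5)^2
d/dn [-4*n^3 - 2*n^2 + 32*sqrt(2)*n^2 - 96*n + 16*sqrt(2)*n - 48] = -12*n^2 - 4*n + 64*sqrt(2)*n - 96 + 16*sqrt(2)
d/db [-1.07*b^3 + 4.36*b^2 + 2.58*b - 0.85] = -3.21*b^2 + 8.72*b + 2.58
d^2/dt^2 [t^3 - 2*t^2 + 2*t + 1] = 6*t - 4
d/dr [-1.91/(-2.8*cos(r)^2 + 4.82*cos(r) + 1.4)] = (10.696*cos(r) - 9.2062)*sin(r)/(4.82*cos(r) - 1.4*cos(2*r))^2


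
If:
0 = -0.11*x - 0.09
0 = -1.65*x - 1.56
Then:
No Solution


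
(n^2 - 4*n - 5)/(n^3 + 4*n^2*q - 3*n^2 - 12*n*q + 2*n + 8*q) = (n^2 - 4*n - 5)/(n^3 + 4*n^2*q - 3*n^2 - 12*n*q + 2*n + 8*q)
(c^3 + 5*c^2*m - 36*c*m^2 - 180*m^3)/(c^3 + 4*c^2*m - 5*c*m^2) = (c^2 - 36*m^2)/(c*(c - m))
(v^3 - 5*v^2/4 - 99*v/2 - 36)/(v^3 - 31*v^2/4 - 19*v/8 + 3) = 2*(v + 6)/(2*v - 1)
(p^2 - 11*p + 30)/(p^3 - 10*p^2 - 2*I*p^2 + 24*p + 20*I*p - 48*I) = (p - 5)/(p^2 - 2*p*(2 + I) + 8*I)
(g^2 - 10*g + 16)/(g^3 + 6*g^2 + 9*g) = (g^2 - 10*g + 16)/(g*(g^2 + 6*g + 9))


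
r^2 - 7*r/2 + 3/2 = (r - 3)*(r - 1/2)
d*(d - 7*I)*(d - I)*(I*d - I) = I*d^4 + 8*d^3 - I*d^3 - 8*d^2 - 7*I*d^2 + 7*I*d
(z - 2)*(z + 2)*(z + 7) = z^3 + 7*z^2 - 4*z - 28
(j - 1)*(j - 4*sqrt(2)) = j^2 - 4*sqrt(2)*j - j + 4*sqrt(2)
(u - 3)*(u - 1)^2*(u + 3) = u^4 - 2*u^3 - 8*u^2 + 18*u - 9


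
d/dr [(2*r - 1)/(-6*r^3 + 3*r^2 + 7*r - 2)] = 3*(8*r^3 - 8*r^2 + 2*r + 1)/(36*r^6 - 36*r^5 - 75*r^4 + 66*r^3 + 37*r^2 - 28*r + 4)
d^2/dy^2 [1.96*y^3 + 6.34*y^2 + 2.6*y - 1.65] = 11.76*y + 12.68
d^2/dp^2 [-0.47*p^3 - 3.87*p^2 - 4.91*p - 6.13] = -2.82*p - 7.74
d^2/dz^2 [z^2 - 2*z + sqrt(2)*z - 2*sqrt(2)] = 2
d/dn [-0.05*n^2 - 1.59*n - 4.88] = -0.1*n - 1.59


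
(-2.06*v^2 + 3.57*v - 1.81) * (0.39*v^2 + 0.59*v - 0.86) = -0.8034*v^4 + 0.1769*v^3 + 3.172*v^2 - 4.1381*v + 1.5566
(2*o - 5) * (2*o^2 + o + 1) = 4*o^3 - 8*o^2 - 3*o - 5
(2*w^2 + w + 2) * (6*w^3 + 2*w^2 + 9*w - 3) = 12*w^5 + 10*w^4 + 32*w^3 + 7*w^2 + 15*w - 6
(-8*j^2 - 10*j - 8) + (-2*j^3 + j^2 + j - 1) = -2*j^3 - 7*j^2 - 9*j - 9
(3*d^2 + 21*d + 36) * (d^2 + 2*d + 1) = 3*d^4 + 27*d^3 + 81*d^2 + 93*d + 36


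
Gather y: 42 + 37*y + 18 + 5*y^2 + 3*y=5*y^2 + 40*y + 60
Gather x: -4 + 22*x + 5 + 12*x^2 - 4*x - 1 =12*x^2 + 18*x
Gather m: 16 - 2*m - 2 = 14 - 2*m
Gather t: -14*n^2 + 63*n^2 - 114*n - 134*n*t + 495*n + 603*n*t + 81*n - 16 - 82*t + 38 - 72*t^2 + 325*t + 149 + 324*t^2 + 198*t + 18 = 49*n^2 + 462*n + 252*t^2 + t*(469*n + 441) + 189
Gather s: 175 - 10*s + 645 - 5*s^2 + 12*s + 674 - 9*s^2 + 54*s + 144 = -14*s^2 + 56*s + 1638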